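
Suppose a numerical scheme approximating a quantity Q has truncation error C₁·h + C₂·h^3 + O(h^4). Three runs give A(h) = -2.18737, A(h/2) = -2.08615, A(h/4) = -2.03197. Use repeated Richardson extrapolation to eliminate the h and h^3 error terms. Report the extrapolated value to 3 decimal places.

-1.977

First eliminate the h term (factor 2^1 = 2):
  B₁ = (2·(-2.08615) − (-2.18737))/1 = -1.98493
  B₂ = (2·(-2.03197) − (-2.08615))/1 = -1.97779
Then eliminate the h^3 term (factor 2^3 = 8):
  (8·(-1.97779) − (-1.98493))/7 = -1.97677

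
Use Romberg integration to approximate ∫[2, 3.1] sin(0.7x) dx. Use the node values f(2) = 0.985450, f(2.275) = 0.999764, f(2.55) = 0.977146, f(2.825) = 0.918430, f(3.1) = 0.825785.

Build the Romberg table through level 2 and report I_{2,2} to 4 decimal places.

1.0485

I_{0,0} (trapezoid, 1 panel, h=1.1000): 0.996179
I_{1,0} (trapezoid, 2 panels, h=0.5500): 1.035520
I_{2,0} (trapezoid, 4 panels, h=0.2750): 1.045263
I_{1,1} = 1.035520 + (1.035520 − 0.996179)/3 = 1.048634
I_{2,1} = 1.045263 + (1.045263 − 1.035520)/3 = 1.048511
I_{2,2} = 1.048511 + (1.048511 − 1.048634)/15 = 1.048503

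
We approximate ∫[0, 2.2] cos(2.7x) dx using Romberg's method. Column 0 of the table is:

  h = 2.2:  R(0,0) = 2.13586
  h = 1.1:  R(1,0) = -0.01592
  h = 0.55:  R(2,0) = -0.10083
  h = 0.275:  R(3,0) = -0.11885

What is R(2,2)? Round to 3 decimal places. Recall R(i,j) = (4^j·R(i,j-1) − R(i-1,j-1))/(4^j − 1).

-0.089

Richardson extrapolation on the trapezoidal column (denominator 4−1=3):
R(1,1) = -0.01592 + (-0.01592 − 2.13586)/3 = -0.73318
R(2,1) = (4·(-0.10083) − (-0.01592)) / 3 = -0.12913
R(2,2) = (16·(-0.12913) − (-0.73318)) / 15 = -0.08886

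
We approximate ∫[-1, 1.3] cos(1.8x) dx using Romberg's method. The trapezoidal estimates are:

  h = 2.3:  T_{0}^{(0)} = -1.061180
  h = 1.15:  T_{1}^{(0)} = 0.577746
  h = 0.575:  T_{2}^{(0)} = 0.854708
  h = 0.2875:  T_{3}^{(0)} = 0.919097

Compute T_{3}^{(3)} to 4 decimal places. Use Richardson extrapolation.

Richardson extrapolation on the trapezoidal column (denominator 4−1=3):
T_{1}^{(1)} = 0.577746 + (0.577746 − (-1.061180))/3 = 1.124055
T_{2}^{(1)} = 0.854708 + (0.854708 − 0.577746)/3 = 0.947029
T_{3}^{(1)} = (4·0.919097 − 0.854708) / 3 = 0.940560
T_{2}^{(2)} = 0.947029 + (0.947029 − 1.124055)/15 = 0.935227
T_{3}^{(2)} = (16·0.940560 − 0.947029) / 15 = 0.940129
T_{3}^{(3)} = (64·0.940129 − 0.935227) / 63 = 0.940207

0.9402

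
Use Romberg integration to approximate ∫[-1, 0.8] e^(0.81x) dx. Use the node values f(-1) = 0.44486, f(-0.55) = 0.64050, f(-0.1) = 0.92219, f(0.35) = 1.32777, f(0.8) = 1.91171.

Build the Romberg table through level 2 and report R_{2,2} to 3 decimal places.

1.811

R_{0,0} (trapezoid, 1 panel, h=1.8000): 2.12091
R_{1,0} (trapezoid, 2 panels, h=0.9000): 1.89043
R_{2,0} (trapezoid, 4 panels, h=0.4500): 1.83094
R_{1,1} = 1.89043 + (1.89043 − 2.12091)/3 = 1.81360
R_{2,1} = 1.83094 + (1.83094 − 1.89043)/3 = 1.81111
R_{2,2} = 1.81111 + (1.81111 − 1.81360)/15 = 1.81094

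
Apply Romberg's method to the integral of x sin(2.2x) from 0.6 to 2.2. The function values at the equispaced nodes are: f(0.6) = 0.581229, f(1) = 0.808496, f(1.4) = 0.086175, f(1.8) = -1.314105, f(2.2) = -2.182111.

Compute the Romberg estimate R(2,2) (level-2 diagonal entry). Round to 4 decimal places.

R(0,0) (trapezoid, 1 panel, h=1.6000): -1.280706
R(1,0) (trapezoid, 2 panels, h=0.8000): -0.571413
R(2,0) (trapezoid, 4 panels, h=0.4000): -0.487950
R(1,1) = -0.571413 + (-0.571413 − (-1.280706))/3 = -0.334982
R(2,1) = -0.487950 + (-0.487950 − (-0.571413))/3 = -0.460129
R(2,2) = -0.460129 + (-0.460129 − (-0.334982))/15 = -0.468472

-0.4685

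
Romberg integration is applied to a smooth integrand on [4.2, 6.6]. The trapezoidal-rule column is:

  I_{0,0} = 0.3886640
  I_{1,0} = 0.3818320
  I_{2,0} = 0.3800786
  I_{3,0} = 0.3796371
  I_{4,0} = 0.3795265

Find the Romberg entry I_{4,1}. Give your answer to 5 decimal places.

Richardson extrapolation on the trapezoidal column (denominator 4−1=3):
I_{4,1} = 0.3795265 + (0.3795265 − 0.3796371)/3 = 0.3794896

0.37949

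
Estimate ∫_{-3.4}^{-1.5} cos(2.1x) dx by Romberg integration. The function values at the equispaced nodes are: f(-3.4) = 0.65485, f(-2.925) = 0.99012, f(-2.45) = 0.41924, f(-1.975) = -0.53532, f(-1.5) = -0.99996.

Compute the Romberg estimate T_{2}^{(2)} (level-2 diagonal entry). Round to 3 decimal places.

0.362

T_{0}^{(0)} (trapezoid, 1 panel, h=1.9000): -0.32785
T_{1}^{(0)} (trapezoid, 2 panels, h=0.9500): 0.23435
T_{2}^{(0)} (trapezoid, 4 panels, h=0.4750): 0.33321
T_{1}^{(1)} = 0.23435 + (0.23435 − (-0.32785))/3 = 0.42175
T_{2}^{(1)} = 0.33321 + (0.33321 − 0.23435)/3 = 0.36616
T_{2}^{(2)} = 0.36616 + (0.36616 − 0.42175)/15 = 0.36245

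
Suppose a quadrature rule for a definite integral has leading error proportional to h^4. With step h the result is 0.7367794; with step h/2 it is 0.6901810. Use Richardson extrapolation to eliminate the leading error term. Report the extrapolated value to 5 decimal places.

0.68707

The leading error scales as h^4; refining by a factor of 2 reduces it by 2^4 = 16.
Extrapolated value = (16·A(h/2) − A(h)) / (16 − 1)
= (16·0.6901810 − 0.7367794) / 15
= 10.3061166 / 15 = 0.6870744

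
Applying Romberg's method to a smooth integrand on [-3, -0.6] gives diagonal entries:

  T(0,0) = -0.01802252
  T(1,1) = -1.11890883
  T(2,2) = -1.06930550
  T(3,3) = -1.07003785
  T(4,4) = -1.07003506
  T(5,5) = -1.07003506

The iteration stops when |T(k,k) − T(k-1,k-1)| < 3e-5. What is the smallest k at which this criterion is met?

k = 4

|T(1,1) − T(0,0)| = 1.10088631 ≥ 3e-5
|T(2,2) − T(1,1)| = 0.04960333 ≥ 3e-5
|T(3,3) − T(2,2)| = 0.00073235 ≥ 3e-5
|T(4,4) − T(3,3)| = 0.00000279 < 3e-5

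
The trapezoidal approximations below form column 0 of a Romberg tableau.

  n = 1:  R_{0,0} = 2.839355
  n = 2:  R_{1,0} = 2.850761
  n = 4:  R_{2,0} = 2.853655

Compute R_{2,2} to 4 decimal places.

2.8546

R_{1,1} = (4·2.850761 − 2.839355) / 3 = 2.854563
R_{2,1} = (4·2.853655 − 2.850761) / 3 = 2.854620
R_{2,2} = (16·2.854620 − 2.854563) / 15 = 2.854624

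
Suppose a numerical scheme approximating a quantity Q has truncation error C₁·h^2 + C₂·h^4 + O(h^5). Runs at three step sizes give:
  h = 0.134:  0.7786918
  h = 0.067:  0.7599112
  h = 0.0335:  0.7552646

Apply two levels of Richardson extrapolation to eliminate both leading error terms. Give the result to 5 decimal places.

0.75372

First eliminate the h^2 term (factor 2^2 = 4):
  B₁ = (4·0.7599112 − 0.7786918)/3 = 0.7536510
  B₂ = (4·0.7552646 − 0.7599112)/3 = 0.7537157
Then eliminate the h^4 term (factor 2^4 = 16):
  (16·0.7537157 − 0.7536510)/15 = 0.7537200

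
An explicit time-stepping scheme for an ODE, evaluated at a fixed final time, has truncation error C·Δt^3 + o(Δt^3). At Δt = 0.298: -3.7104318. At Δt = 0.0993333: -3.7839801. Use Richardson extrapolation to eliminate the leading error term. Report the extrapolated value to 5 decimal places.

-3.78681

The leading error scales as Δt^3; refining by a factor of 3 reduces it by 3^3 = 27.
Extrapolated value = (27·A(Δt/3) − A(Δt)) / (27 − 1)
= (27·(-3.7839801) − (-3.7104318)) / 26
= -98.4570309 / 26 = -3.7868089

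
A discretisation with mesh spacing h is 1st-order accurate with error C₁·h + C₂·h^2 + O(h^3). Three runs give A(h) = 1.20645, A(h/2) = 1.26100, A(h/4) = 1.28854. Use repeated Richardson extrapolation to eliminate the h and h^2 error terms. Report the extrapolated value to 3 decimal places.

1.316

First eliminate the h term (factor 2^1 = 2):
  B₁ = (2·1.26100 − 1.20645)/1 = 1.31555
  B₂ = (2·1.28854 − 1.26100)/1 = 1.31608
Then eliminate the h^2 term (factor 2^2 = 4):
  (4·1.31608 − 1.31555)/3 = 1.31626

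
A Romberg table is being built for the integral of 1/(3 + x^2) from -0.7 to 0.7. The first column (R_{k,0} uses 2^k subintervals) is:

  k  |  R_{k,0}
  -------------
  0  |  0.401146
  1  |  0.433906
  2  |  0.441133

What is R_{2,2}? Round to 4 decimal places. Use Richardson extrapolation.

Richardson extrapolation on the trapezoidal column (denominator 4−1=3):
R_{1,1} = 0.433906 + (0.433906 − 0.401146)/3 = 0.444826
R_{2,1} = (4·0.441133 − 0.433906) / 3 = 0.443542
R_{2,2} = 0.443542 + (0.443542 − 0.444826)/15 = 0.443456

0.4435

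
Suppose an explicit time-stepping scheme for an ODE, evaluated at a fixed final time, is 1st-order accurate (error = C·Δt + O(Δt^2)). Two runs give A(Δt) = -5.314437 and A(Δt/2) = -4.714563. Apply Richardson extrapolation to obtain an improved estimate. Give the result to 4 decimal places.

-4.1147

Extrapolated value = (2·A(Δt/2) − A(Δt)) / (2 − 1)
= (2·(-4.714563) − (-5.314437)) / 1
= -4.114689 / 1 = -4.114689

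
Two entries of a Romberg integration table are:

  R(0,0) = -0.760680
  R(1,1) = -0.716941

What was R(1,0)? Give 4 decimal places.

-0.7279

From R(1,1) = (4·R(1,0) − R(0,0))/3, solve for R(1,0):
4·R(1,0) = 3·(-0.716941) + (-0.760680) = -2.911503
R(1,0) = -0.727876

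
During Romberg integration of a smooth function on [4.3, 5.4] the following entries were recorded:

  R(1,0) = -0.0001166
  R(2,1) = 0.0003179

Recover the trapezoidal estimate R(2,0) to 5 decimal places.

0.00021

From R(2,1) = (4·R(2,0) − R(1,0))/3, solve for R(2,0):
4·R(2,0) = 3·0.0003179 + (-0.0001166) = 0.0008371
R(2,0) = 0.0002093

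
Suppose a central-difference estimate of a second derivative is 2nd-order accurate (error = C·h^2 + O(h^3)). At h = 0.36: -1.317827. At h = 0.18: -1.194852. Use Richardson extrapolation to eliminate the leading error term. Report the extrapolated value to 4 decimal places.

Extrapolated value = (4·A(h/2) − A(h)) / (4 − 1)
= (4·(-1.194852) − (-1.317827)) / 3
= -3.461581 / 3 = -1.153860

-1.1539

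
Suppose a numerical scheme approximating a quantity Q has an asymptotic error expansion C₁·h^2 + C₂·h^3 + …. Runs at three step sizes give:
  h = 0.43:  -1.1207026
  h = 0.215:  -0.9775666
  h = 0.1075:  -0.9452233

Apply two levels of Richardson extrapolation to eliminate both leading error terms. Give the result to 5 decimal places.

First eliminate the h^2 term (factor 2^2 = 4):
  B₁ = (4·(-0.9775666) − (-1.1207026))/3 = -0.9298546
  B₂ = (4·(-0.9452233) − (-0.9775666))/3 = -0.9344422
Then eliminate the h^3 term (factor 2^3 = 8):
  (8·(-0.9344422) − (-0.9298546))/7 = -0.9350976

-0.93510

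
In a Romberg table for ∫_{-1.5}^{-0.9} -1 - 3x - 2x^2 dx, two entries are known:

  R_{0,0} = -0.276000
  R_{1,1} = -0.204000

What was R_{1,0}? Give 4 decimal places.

-0.2220

From R_{1,1} = (4·R_{1,0} − R_{0,0})/3, solve for R_{1,0}:
4·R_{1,0} = 3·(-0.204000) + (-0.276000) = -0.888000
R_{1,0} = -0.222000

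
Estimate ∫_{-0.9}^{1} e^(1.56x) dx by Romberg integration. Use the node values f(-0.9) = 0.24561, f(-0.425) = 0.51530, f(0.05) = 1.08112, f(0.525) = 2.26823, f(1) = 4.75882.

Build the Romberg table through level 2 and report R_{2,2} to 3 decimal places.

R_{0,0} (trapezoid, 1 panel, h=1.9000): 4.75421
R_{1,0} (trapezoid, 2 panels, h=0.9500): 3.40417
R_{2,0} (trapezoid, 4 panels, h=0.4750): 3.02426
R_{1,1} = 3.40417 + (3.40417 − 4.75421)/3 = 2.95416
R_{2,1} = 3.02426 + (3.02426 − 3.40417)/3 = 2.89762
R_{2,2} = 2.89762 + (2.89762 − 2.95416)/15 = 2.89385

2.894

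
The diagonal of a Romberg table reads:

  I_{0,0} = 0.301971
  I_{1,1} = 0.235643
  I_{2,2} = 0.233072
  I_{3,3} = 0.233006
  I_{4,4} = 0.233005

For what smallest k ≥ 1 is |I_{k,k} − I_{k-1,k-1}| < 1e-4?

|I_{1,1} − I_{0,0}| = 0.066328 ≥ 1e-4
|I_{2,2} − I_{1,1}| = 0.002571 ≥ 1e-4
|I_{3,3} − I_{2,2}| = 0.000066 < 1e-4

k = 3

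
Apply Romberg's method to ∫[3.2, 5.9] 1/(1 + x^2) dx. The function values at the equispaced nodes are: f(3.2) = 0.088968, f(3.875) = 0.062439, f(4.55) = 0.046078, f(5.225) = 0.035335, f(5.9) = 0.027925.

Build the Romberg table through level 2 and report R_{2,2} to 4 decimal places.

R_{0,0} (trapezoid, 1 panel, h=2.7000): 0.157806
R_{1,0} (trapezoid, 2 panels, h=1.3500): 0.141108
R_{2,0} (trapezoid, 4 panels, h=0.6750): 0.136551
R_{1,1} = 0.141108 + (0.141108 − 0.157806)/3 = 0.135542
R_{2,1} = 0.136551 + (0.136551 − 0.141108)/3 = 0.135032
R_{2,2} = 0.135032 + (0.135032 − 0.135542)/15 = 0.134998

0.1350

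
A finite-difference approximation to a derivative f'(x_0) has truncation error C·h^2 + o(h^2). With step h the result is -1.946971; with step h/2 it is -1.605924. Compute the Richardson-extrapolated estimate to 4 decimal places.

-1.4922

The leading error scales as h^2; refining by a factor of 2 reduces it by 2^2 = 4.
Extrapolated value = (4·A(h/2) − A(h)) / (4 − 1)
= (4·(-1.605924) − (-1.946971)) / 3
= -4.476725 / 3 = -1.492242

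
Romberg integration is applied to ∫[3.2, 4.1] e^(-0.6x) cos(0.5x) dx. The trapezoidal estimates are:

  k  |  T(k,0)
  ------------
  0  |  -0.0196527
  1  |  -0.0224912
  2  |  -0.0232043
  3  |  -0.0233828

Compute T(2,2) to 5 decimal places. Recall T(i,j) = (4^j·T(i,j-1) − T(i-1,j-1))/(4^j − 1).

-0.02344

Richardson extrapolation on the trapezoidal column (denominator 4−1=3):
T(1,1) = -0.0224912 + (-0.0224912 − (-0.0196527))/3 = -0.0234374
T(2,1) = (4·(-0.0232043) − (-0.0224912)) / 3 = -0.0234420
T(2,2) = (16·(-0.0234420) − (-0.0234374)) / 15 = -0.0234423
(Column j=1 coincides with Simpson's rule on the same nodes.)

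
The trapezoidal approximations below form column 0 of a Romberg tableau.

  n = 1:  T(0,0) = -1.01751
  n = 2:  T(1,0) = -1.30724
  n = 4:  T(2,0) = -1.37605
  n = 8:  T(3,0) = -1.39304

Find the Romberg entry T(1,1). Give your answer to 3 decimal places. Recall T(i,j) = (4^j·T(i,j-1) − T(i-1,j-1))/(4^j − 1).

T(1,1) = (4·(-1.30724) − (-1.01751)) / 3 = -1.40382
(Column j=1 coincides with Simpson's rule on the same nodes.)

-1.404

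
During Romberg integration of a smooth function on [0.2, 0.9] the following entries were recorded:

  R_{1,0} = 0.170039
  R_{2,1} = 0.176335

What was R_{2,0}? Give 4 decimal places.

0.1748

From R_{2,1} = (4·R_{2,0} − R_{1,0})/3, solve for R_{2,0}:
4·R_{2,0} = 3·0.176335 + 0.170039 = 0.699044
R_{2,0} = 0.174761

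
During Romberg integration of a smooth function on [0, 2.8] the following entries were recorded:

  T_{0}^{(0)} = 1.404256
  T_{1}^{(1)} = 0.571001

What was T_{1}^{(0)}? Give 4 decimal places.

From T_{1}^{(1)} = (4·T_{1}^{(0)} − T_{0}^{(0)})/3, solve for T_{1}^{(0)}:
4·T_{1}^{(0)} = 3·0.571001 + 1.404256 = 3.117259
T_{1}^{(0)} = 0.779315

0.7793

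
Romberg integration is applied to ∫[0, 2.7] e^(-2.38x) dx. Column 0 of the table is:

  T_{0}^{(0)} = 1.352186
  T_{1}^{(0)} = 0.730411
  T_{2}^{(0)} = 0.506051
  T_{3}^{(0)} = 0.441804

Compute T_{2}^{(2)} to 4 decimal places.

Richardson extrapolation on the trapezoidal column (denominator 4−1=3):
T_{1}^{(1)} = 0.730411 + (0.730411 − 1.352186)/3 = 0.523153
T_{2}^{(1)} = 0.506051 + (0.506051 − 0.730411)/3 = 0.431264
T_{2}^{(2)} = (16·0.431264 − 0.523153) / 15 = 0.425138

0.4251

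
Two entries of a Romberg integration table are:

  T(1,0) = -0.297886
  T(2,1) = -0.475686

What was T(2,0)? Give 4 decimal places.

From T(2,1) = (4·T(2,0) − T(1,0))/3, solve for T(2,0):
4·T(2,0) = 3·(-0.475686) + (-0.297886) = -1.724944
T(2,0) = -0.431236

-0.4312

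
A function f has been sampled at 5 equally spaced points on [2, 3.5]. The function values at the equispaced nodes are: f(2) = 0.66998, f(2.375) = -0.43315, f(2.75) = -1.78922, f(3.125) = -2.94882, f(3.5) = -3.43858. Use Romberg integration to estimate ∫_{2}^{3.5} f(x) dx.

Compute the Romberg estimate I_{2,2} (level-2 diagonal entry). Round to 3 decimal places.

I_{0,0} (trapezoid, 1 panel, h=1.5000): -2.07645
I_{1,0} (trapezoid, 2 panels, h=0.7500): -2.38014
I_{2,0} (trapezoid, 4 panels, h=0.3750): -2.45831
I_{1,1} = -2.38014 + (-2.38014 − (-2.07645))/3 = -2.48137
I_{2,1} = -2.45831 + (-2.45831 − (-2.38014))/3 = -2.48437
I_{2,2} = -2.48437 + (-2.48437 − (-2.48137))/15 = -2.48457

-2.485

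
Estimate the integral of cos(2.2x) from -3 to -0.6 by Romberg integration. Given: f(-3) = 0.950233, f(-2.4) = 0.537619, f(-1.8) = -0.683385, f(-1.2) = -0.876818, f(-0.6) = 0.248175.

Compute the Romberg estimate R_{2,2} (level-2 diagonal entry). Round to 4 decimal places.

-0.2844

R_{0,0} (trapezoid, 1 panel, h=2.4000): 1.438090
R_{1,0} (trapezoid, 2 panels, h=1.2000): -0.101017
R_{2,0} (trapezoid, 4 panels, h=0.6000): -0.254028
R_{1,1} = -0.101017 + (-0.101017 − 1.438090)/3 = -0.614053
R_{2,1} = -0.254028 + (-0.254028 − (-0.101017))/3 = -0.305032
R_{2,2} = -0.305032 + (-0.305032 − (-0.614053))/15 = -0.284431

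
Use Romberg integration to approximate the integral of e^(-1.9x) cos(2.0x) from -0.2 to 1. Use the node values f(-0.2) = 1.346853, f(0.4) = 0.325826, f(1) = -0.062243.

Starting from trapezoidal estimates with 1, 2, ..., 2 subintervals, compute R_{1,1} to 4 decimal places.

0.5176

R_{0,0} (trapezoid, 1 panel, h=1.2000): 0.770766
R_{1,0} (trapezoid, 2 panels, h=0.6000): 0.580879
R_{1,1} = 0.580879 + (0.580879 − 0.770766)/3 = 0.517583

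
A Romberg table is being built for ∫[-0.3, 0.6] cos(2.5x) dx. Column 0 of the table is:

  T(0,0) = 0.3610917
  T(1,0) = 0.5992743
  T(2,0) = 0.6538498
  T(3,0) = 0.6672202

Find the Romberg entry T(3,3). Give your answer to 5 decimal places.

0.67165

Richardson extrapolation on the trapezoidal column (denominator 4−1=3):
T(1,1) = 0.5992743 + (0.5992743 − 0.3610917)/3 = 0.6786685
T(2,1) = (4·0.6538498 − 0.5992743) / 3 = 0.6720416
T(3,1) = 0.6672202 + (0.6672202 − 0.6538498)/3 = 0.6716770
T(2,2) = (16·0.6720416 − 0.6786685) / 15 = 0.6715998
T(3,2) = (16·0.6716770 − 0.6720416) / 15 = 0.6716527
T(3,3) = (64·0.6716527 − 0.6715998) / 63 = 0.6716535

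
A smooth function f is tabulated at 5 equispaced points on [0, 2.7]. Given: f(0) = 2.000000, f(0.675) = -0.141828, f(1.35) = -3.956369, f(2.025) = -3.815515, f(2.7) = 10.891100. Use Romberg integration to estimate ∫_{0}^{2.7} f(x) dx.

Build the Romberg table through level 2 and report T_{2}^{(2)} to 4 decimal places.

T_{0}^{(0)} (trapezoid, 1 panel, h=2.7000): 17.402985
T_{1}^{(0)} (trapezoid, 2 panels, h=1.3500): 3.360394
T_{2}^{(0)} (trapezoid, 4 panels, h=0.6750): -0.991009
T_{1}^{(1)} = 3.360394 + (3.360394 − 17.402985)/3 = -1.320470
T_{2}^{(1)} = -0.991009 + (-0.991009 − 3.360394)/3 = -2.441477
T_{2}^{(2)} = -2.441477 + (-2.441477 − (-1.320470))/15 = -2.516211

-2.5162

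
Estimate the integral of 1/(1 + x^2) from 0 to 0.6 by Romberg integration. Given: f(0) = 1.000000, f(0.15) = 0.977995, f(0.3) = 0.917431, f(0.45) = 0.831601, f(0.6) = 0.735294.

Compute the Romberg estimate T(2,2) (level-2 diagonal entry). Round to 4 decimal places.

0.5404

T(0,0) (trapezoid, 1 panel, h=0.6000): 0.520588
T(1,0) (trapezoid, 2 panels, h=0.3000): 0.535523
T(2,0) (trapezoid, 4 panels, h=0.1500): 0.539201
T(1,1) = 0.535523 + (0.535523 − 0.520588)/3 = 0.540501
T(2,1) = 0.539201 + (0.539201 − 0.535523)/3 = 0.540427
T(2,2) = 0.540427 + (0.540427 − 0.540501)/15 = 0.540422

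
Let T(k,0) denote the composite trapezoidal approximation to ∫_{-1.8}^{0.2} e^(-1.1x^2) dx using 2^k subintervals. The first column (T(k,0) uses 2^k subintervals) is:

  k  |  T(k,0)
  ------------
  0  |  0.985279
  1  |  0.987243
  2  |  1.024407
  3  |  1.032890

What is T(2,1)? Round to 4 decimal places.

1.0368

Richardson extrapolation on the trapezoidal column (denominator 4−1=3):
T(2,1) = (4·1.024407 − 0.987243) / 3 = 1.036795
(Column j=1 coincides with Simpson's rule on the same nodes.)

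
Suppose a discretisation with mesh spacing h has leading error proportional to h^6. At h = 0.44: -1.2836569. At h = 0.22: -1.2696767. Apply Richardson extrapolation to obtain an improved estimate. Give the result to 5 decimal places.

-1.26945

The leading error scales as h^6; refining by a factor of 2 reduces it by 2^6 = 64.
Extrapolated value = (64·A(h/2) − A(h)) / (64 − 1)
= (64·(-1.2696767) − (-1.2836569)) / 63
= -79.9756519 / 63 = -1.2694548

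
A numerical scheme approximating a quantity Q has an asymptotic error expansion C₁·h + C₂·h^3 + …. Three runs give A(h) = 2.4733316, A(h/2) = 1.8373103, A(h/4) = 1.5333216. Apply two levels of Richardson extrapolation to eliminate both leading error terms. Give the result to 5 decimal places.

1.23334

First eliminate the h term (factor 2^1 = 2):
  B₁ = (2·1.8373103 − 2.4733316)/1 = 1.2012890
  B₂ = (2·1.5333216 − 1.8373103)/1 = 1.2293329
Then eliminate the h^3 term (factor 2^3 = 8):
  (8·1.2293329 − 1.2012890)/7 = 1.2333392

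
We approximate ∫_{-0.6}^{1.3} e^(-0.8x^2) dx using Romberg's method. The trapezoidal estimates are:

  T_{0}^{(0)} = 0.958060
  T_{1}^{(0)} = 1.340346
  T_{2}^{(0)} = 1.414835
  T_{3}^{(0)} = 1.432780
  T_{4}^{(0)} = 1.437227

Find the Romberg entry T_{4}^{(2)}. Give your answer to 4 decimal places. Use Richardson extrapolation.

1.4387

T_{3}^{(1)} = (4·1.432780 − 1.414835) / 3 = 1.438762
T_{4}^{(1)} = (4·1.437227 − 1.432780) / 3 = 1.438709
T_{4}^{(2)} = 1.438709 + (1.438709 − 1.438762)/15 = 1.438705
(Column j=1 coincides with Simpson's rule on the same nodes.)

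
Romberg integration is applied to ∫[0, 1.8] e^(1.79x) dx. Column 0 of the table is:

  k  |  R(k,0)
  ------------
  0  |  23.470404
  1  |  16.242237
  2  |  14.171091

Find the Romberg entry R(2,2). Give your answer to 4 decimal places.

13.4572

R(1,1) = (4·16.242237 − 23.470404) / 3 = 13.832848
R(2,1) = (4·14.171091 − 16.242237) / 3 = 13.480709
R(2,2) = (16·13.480709 − 13.832848) / 15 = 13.457233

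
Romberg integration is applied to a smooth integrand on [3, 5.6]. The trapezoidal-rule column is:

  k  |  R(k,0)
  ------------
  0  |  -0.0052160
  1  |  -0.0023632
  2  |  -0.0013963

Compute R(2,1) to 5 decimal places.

-0.00107

Richardson extrapolation on the trapezoidal column (denominator 4−1=3):
R(2,1) = (4·(-0.0013963) − (-0.0023632)) / 3 = -0.0010740
(Column j=1 coincides with Simpson's rule on the same nodes.)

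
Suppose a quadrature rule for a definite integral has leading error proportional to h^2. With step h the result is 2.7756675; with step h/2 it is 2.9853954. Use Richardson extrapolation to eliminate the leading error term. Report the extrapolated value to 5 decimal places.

Extrapolated value = (4·A(h/2) − A(h)) / (4 − 1)
= (4·2.9853954 − 2.7756675) / 3
= 9.1659141 / 3 = 3.0553047

3.05530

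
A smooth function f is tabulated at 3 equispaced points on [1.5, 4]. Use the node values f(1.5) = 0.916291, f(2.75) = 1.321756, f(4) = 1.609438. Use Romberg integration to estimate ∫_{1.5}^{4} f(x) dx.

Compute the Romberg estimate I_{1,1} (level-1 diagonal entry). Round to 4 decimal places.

I_{0,0} (trapezoid, 1 panel, h=2.5000): 3.157161
I_{1,0} (trapezoid, 2 panels, h=1.2500): 3.230776
I_{1,1} = 3.230776 + (3.230776 − 3.157161)/3 = 3.255314

3.2553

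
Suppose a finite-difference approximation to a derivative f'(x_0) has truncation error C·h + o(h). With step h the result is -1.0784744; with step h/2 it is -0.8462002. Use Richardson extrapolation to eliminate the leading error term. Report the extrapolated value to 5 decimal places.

-0.61393

Extrapolated value = (2·A(h/2) − A(h)) / (2 − 1)
= (2·(-0.8462002) − (-1.0784744)) / 1
= -0.6139260 / 1 = -0.6139260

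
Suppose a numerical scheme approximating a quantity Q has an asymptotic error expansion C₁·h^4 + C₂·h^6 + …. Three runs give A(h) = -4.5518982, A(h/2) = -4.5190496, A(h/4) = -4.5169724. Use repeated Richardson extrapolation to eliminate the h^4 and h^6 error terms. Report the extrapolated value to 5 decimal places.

-4.51683

First eliminate the h^4 term (factor 2^4 = 16):
  B₁ = (16·(-4.5190496) − (-4.5518982))/15 = -4.5168597
  B₂ = (16·(-4.5169724) − (-4.5190496))/15 = -4.5168339
Then eliminate the h^6 term (factor 2^6 = 64):
  (64·(-4.5168339) − (-4.5168597))/63 = -4.5168335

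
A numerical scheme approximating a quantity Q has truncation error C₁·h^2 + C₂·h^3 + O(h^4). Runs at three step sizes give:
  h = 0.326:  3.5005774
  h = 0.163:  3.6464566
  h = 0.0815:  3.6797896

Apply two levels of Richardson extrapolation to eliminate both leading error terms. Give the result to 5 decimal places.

First eliminate the h^2 term (factor 2^2 = 4):
  B₁ = (4·3.6464566 − 3.5005774)/3 = 3.6950830
  B₂ = (4·3.6797896 − 3.6464566)/3 = 3.6909006
Then eliminate the h^3 term (factor 2^3 = 8):
  (8·3.6909006 − 3.6950830)/7 = 3.6903031

3.69030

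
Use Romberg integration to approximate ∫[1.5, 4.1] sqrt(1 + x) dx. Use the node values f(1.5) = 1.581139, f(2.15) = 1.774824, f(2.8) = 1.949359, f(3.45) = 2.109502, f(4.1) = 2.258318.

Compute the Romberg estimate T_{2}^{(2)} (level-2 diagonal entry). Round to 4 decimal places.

5.0430

T_{0}^{(0)} (trapezoid, 1 panel, h=2.6000): 4.991294
T_{1}^{(0)} (trapezoid, 2 panels, h=1.3000): 5.029814
T_{2}^{(0)} (trapezoid, 4 panels, h=0.6500): 5.039719
T_{1}^{(1)} = 5.029814 + (5.029814 − 4.991294)/3 = 5.042654
T_{2}^{(1)} = 5.039719 + (5.039719 − 5.029814)/3 = 5.043021
T_{2}^{(2)} = 5.043021 + (5.043021 − 5.042654)/15 = 5.043045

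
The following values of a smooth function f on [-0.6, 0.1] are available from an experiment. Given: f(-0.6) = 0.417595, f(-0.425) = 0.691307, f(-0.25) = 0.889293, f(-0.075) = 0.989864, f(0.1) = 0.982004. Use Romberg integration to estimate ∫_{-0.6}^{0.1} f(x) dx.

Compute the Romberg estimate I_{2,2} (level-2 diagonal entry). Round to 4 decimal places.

0.5776

I_{0,0} (trapezoid, 1 panel, h=0.7000): 0.489860
I_{1,0} (trapezoid, 2 panels, h=0.3500): 0.556182
I_{2,0} (trapezoid, 4 panels, h=0.1750): 0.572296
I_{1,1} = 0.556182 + (0.556182 − 0.489860)/3 = 0.578289
I_{2,1} = 0.572296 + (0.572296 − 0.556182)/3 = 0.577667
I_{2,2} = 0.577667 + (0.577667 − 0.578289)/15 = 0.577626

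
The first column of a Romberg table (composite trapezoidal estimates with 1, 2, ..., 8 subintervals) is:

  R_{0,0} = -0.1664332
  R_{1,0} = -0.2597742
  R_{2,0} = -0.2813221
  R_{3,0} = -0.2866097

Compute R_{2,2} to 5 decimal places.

-0.28835

Richardson extrapolation on the trapezoidal column (denominator 4−1=3):
R_{1,1} = -0.2597742 + (-0.2597742 − (-0.1664332))/3 = -0.2908879
R_{2,1} = -0.2813221 + (-0.2813221 − (-0.2597742))/3 = -0.2885047
R_{2,2} = (16·(-0.2885047) − (-0.2908879)) / 15 = -0.2883458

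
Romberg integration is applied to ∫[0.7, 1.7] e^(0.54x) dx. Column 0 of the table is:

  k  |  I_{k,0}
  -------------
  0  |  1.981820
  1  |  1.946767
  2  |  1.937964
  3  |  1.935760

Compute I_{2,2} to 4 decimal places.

1.9350

Richardson extrapolation on the trapezoidal column (denominator 4−1=3):
I_{1,1} = (4·1.946767 − 1.981820) / 3 = 1.935083
I_{2,1} = (4·1.937964 − 1.946767) / 3 = 1.935030
I_{2,2} = 1.935030 + (1.935030 − 1.935083)/15 = 1.935026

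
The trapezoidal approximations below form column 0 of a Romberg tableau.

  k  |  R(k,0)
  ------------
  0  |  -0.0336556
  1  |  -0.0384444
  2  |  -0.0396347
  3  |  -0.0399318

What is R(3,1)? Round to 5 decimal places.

R(3,1) = -0.0399318 + (-0.0399318 − (-0.0396347))/3 = -0.0400308
(Column j=1 coincides with Simpson's rule on the same nodes.)

-0.04003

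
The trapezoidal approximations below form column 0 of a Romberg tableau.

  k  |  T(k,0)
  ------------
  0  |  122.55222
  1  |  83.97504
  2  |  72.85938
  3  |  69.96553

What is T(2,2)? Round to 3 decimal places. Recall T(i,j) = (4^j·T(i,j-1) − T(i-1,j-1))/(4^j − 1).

69.023

T(1,1) = (4·83.97504 − 122.55222) / 3 = 71.11598
T(2,1) = 72.85938 + (72.85938 − 83.97504)/3 = 69.15416
T(2,2) = (16·69.15416 − 71.11598) / 15 = 69.02337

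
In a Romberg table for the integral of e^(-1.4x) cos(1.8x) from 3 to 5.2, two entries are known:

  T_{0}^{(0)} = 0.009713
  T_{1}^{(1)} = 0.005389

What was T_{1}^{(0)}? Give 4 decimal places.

From T_{1}^{(1)} = (4·T_{1}^{(0)} − T_{0}^{(0)})/3, solve for T_{1}^{(0)}:
4·T_{1}^{(0)} = 3·0.005389 + 0.009713 = 0.025880
T_{1}^{(0)} = 0.006470

0.0065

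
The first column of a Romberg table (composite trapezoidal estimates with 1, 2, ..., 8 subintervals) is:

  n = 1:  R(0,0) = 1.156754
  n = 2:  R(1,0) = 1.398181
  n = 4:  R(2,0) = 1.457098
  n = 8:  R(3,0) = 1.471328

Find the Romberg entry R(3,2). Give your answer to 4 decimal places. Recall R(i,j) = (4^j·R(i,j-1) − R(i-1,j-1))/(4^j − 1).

R(2,1) = 1.457098 + (1.457098 − 1.398181)/3 = 1.476737
R(3,1) = (4·1.471328 − 1.457098) / 3 = 1.476071
R(3,2) = (16·1.476071 − 1.476737) / 15 = 1.476027
(Column j=1 coincides with Simpson's rule on the same nodes.)

1.4760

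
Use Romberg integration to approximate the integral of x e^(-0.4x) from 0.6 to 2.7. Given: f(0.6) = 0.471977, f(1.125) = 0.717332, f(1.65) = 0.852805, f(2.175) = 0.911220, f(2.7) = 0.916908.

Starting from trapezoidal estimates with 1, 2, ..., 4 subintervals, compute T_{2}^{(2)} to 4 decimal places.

1.6816

T_{0}^{(0)} (trapezoid, 1 panel, h=2.1000): 1.458329
T_{1}^{(0)} (trapezoid, 2 panels, h=1.0500): 1.624610
T_{2}^{(0)} (trapezoid, 4 panels, h=0.5250): 1.667295
T_{1}^{(1)} = 1.624610 + (1.624610 − 1.458329)/3 = 1.680037
T_{2}^{(1)} = 1.667295 + (1.667295 − 1.624610)/3 = 1.681523
T_{2}^{(2)} = 1.681523 + (1.681523 − 1.680037)/15 = 1.681622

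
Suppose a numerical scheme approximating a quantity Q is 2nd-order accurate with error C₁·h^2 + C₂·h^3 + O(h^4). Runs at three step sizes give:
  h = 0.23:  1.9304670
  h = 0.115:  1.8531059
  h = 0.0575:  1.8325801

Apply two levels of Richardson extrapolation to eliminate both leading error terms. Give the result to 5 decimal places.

1.82551

First eliminate the h^2 term (factor 2^2 = 4):
  B₁ = (4·1.8531059 − 1.9304670)/3 = 1.8273189
  B₂ = (4·1.8325801 − 1.8531059)/3 = 1.8257382
Then eliminate the h^3 term (factor 2^3 = 8):
  (8·1.8257382 − 1.8273189)/7 = 1.8255124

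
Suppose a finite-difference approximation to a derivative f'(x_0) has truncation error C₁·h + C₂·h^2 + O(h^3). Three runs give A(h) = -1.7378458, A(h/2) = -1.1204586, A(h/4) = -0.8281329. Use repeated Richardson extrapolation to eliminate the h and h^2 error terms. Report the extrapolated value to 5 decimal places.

First eliminate the h term (factor 2^1 = 2):
  B₁ = (2·(-1.1204586) − (-1.7378458))/1 = -0.5030714
  B₂ = (2·(-0.8281329) − (-1.1204586))/1 = -0.5358072
Then eliminate the h^2 term (factor 2^2 = 4):
  (4·(-0.5358072) − (-0.5030714))/3 = -0.5467191

-0.54672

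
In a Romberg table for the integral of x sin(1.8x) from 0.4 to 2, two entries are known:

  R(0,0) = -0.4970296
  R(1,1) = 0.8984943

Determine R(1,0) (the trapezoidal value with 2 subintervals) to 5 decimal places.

From R(1,1) = (4·R(1,0) − R(0,0))/3, solve for R(1,0):
4·R(1,0) = 3·0.8984943 + (-0.4970296) = 2.1984533
R(1,0) = 0.5496133

0.54961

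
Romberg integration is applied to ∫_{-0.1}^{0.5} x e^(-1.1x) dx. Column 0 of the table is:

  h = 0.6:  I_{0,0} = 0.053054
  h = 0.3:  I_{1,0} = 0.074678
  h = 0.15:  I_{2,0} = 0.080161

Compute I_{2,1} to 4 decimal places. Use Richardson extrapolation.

I_{2,1} = 0.080161 + (0.080161 − 0.074678)/3 = 0.081989

0.0820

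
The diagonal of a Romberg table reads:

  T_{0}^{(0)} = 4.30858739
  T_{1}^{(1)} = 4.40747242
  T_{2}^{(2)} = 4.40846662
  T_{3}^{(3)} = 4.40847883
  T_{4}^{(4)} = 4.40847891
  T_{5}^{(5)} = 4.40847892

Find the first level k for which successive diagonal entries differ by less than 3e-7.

|T_{1}^{(1)} − T_{0}^{(0)}| = 0.09888503 ≥ 3e-7
|T_{2}^{(2)} − T_{1}^{(1)}| = 0.00099420 ≥ 3e-7
|T_{3}^{(3)} − T_{2}^{(2)}| = 0.00001221 ≥ 3e-7
|T_{4}^{(4)} − T_{3}^{(3)}| = 0.00000008 < 3e-7

k = 4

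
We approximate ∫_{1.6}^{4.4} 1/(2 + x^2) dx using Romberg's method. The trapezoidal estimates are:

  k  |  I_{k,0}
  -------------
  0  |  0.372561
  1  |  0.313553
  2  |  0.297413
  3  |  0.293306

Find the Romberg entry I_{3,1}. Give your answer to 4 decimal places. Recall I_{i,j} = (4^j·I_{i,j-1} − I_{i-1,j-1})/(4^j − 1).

I_{3,1} = 0.293306 + (0.293306 − 0.297413)/3 = 0.291937
(Column j=1 coincides with Simpson's rule on the same nodes.)

0.2919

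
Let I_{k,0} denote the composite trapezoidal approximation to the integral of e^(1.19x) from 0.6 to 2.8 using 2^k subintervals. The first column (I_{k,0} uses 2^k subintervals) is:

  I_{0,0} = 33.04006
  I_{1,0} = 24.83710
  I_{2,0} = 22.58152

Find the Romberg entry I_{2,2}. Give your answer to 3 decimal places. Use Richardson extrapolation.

I_{1,1} = (4·24.83710 − 33.04006) / 3 = 22.10278
I_{2,1} = 22.58152 + (22.58152 − 24.83710)/3 = 21.82966
I_{2,2} = 21.82966 + (21.82966 − 22.10278)/15 = 21.81145

21.811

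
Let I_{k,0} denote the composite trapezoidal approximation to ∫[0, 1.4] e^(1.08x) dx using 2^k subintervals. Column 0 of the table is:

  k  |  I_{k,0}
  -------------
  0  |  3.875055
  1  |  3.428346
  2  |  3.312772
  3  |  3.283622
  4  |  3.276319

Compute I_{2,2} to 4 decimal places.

3.2739

Richardson extrapolation on the trapezoidal column (denominator 4−1=3):
I_{1,1} = 3.428346 + (3.428346 − 3.875055)/3 = 3.279443
I_{2,1} = (4·3.312772 − 3.428346) / 3 = 3.274247
I_{2,2} = (16·3.274247 − 3.279443) / 15 = 3.273901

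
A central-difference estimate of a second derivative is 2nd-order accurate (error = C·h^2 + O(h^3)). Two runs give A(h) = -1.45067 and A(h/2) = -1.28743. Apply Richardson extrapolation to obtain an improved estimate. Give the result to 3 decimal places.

Extrapolated value = (4·A(h/2) − A(h)) / (4 − 1)
= (4·(-1.28743) − (-1.45067)) / 3
= -3.69905 / 3 = -1.23302

-1.233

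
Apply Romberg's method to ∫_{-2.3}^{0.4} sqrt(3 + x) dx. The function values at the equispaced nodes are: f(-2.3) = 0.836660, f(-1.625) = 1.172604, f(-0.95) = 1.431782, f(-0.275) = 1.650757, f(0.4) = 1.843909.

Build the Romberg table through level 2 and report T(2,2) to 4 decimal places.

3.7888

T(0,0) (trapezoid, 1 panel, h=2.7000): 3.618768
T(1,0) (trapezoid, 2 panels, h=1.3500): 3.742290
T(2,0) (trapezoid, 4 panels, h=0.6750): 3.776914
T(1,1) = 3.742290 + (3.742290 − 3.618768)/3 = 3.783464
T(2,1) = 3.776914 + (3.776914 − 3.742290)/3 = 3.788455
T(2,2) = 3.788455 + (3.788455 − 3.783464)/15 = 3.788788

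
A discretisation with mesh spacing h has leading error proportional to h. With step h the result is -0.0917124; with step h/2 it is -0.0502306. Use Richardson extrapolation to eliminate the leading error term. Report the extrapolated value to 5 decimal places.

-0.00875

Extrapolated value = (2·A(h/2) − A(h)) / (2 − 1)
= (2·(-0.0502306) − (-0.0917124)) / 1
= -0.0087488 / 1 = -0.0087488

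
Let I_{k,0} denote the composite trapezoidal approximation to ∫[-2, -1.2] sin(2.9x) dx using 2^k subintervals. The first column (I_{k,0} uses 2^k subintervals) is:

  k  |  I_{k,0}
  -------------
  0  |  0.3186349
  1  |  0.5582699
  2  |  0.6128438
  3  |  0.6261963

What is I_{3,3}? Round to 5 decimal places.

I_{1,1} = 0.5582699 + (0.5582699 − 0.3186349)/3 = 0.6381482
I_{2,1} = 0.6128438 + (0.6128438 − 0.5582699)/3 = 0.6310351
I_{3,1} = (4·0.6261963 − 0.6128438) / 3 = 0.6306471
I_{2,2} = (16·0.6310351 − 0.6381482) / 15 = 0.6305609
I_{3,2} = 0.6306471 + (0.6306471 − 0.6310351)/15 = 0.6306212
I_{3,3} = (64·0.6306212 − 0.6305609) / 63 = 0.6306222

0.63062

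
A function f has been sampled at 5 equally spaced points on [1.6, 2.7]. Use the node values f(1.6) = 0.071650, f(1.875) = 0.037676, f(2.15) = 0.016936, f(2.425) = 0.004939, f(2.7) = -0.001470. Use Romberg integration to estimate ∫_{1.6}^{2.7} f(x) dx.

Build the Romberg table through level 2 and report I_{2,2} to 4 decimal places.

0.0252

I_{0,0} (trapezoid, 1 panel, h=1.1000): 0.038599
I_{1,0} (trapezoid, 2 panels, h=0.5500): 0.028614
I_{2,0} (trapezoid, 4 panels, h=0.2750): 0.026026
I_{1,1} = 0.028614 + (0.028614 − 0.038599)/3 = 0.025286
I_{2,1} = 0.026026 + (0.026026 − 0.028614)/3 = 0.025163
I_{2,2} = 0.025163 + (0.025163 − 0.025286)/15 = 0.025155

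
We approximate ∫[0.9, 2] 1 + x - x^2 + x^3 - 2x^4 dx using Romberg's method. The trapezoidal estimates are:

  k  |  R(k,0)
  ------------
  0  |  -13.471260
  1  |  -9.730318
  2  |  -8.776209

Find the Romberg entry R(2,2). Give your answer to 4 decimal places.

Richardson extrapolation on the trapezoidal column (denominator 4−1=3):
R(1,1) = -9.730318 + (-9.730318 − (-13.471260))/3 = -8.483337
R(2,1) = -8.776209 + (-8.776209 − (-9.730318))/3 = -8.458173
R(2,2) = -8.458173 + (-8.458173 − (-8.483337))/15 = -8.456495
(Column j=1 coincides with Simpson's rule on the same nodes.)

-8.4565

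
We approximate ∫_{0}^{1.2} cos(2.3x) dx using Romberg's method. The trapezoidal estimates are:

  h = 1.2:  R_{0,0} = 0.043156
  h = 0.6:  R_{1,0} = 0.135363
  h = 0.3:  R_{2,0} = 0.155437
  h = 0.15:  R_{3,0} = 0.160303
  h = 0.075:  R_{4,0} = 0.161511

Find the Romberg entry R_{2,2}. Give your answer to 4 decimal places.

0.1619

Richardson extrapolation on the trapezoidal column (denominator 4−1=3):
R_{1,1} = 0.135363 + (0.135363 − 0.043156)/3 = 0.166099
R_{2,1} = (4·0.155437 − 0.135363) / 3 = 0.162128
R_{2,2} = (16·0.162128 − 0.166099) / 15 = 0.161863
(Column j=1 coincides with Simpson's rule on the same nodes.)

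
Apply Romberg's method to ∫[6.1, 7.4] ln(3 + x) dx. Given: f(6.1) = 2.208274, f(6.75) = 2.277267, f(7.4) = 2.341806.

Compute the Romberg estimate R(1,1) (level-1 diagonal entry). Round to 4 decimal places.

R(0,0) (trapezoid, 1 panel, h=1.3000): 2.957552
R(1,0) (trapezoid, 2 panels, h=0.6500): 2.959000
R(1,1) = 2.959000 + (2.959000 − 2.957552)/3 = 2.959483

2.9595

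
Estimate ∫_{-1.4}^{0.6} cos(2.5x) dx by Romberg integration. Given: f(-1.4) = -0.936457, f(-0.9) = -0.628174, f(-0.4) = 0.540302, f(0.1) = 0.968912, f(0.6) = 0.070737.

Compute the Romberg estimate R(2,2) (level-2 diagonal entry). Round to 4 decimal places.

R(0,0) (trapezoid, 1 panel, h=2.0000): -0.865720
R(1,0) (trapezoid, 2 panels, h=1.0000): 0.107442
R(2,0) (trapezoid, 4 panels, h=0.5000): 0.224090
R(1,1) = 0.107442 + (0.107442 − (-0.865720))/3 = 0.431829
R(2,1) = 0.224090 + (0.224090 − 0.107442)/3 = 0.262973
R(2,2) = 0.262973 + (0.262973 − 0.431829)/15 = 0.251716

0.2517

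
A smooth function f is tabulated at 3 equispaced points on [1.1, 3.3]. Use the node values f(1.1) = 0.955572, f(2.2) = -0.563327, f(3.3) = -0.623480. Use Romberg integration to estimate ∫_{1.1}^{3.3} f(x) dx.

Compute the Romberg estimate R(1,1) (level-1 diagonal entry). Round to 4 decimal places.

R(0,0) (trapezoid, 1 panel, h=2.2000): 0.365301
R(1,0) (trapezoid, 2 panels, h=1.1000): -0.437009
R(1,1) = -0.437009 + (-0.437009 − 0.365301)/3 = -0.704446

-0.7044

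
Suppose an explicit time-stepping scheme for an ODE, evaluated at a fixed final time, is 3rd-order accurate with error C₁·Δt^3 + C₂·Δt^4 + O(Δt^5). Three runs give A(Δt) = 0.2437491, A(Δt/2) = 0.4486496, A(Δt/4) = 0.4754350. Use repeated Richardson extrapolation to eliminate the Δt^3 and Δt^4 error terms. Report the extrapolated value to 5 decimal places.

First eliminate the Δt^3 term (factor 2^3 = 8):
  B₁ = (8·0.4486496 − 0.2437491)/7 = 0.4779211
  B₂ = (8·0.4754350 − 0.4486496)/7 = 0.4792615
Then eliminate the Δt^4 term (factor 2^4 = 16):
  (16·0.4792615 − 0.4779211)/15 = 0.4793509

0.47935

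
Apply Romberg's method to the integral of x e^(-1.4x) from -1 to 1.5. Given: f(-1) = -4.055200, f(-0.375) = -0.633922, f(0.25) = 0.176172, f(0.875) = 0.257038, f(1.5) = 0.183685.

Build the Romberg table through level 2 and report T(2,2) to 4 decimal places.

-1.0291

T(0,0) (trapezoid, 1 panel, h=2.5000): -4.839394
T(1,0) (trapezoid, 2 panels, h=1.2500): -2.199482
T(2,0) (trapezoid, 4 panels, h=0.6250): -1.335293
T(1,1) = -2.199482 + (-2.199482 − (-4.839394))/3 = -1.319511
T(2,1) = -1.335293 + (-1.335293 − (-2.199482))/3 = -1.047230
T(2,2) = -1.047230 + (-1.047230 − (-1.319511))/15 = -1.029078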